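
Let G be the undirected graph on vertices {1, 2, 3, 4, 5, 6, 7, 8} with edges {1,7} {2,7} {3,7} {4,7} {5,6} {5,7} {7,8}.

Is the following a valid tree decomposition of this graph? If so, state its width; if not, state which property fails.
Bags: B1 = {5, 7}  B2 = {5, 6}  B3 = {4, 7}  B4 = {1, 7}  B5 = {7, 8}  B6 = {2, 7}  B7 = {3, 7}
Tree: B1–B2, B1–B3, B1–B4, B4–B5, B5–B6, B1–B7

Every vertex of G appears in some bag (union = {1, 2, 3, 4, 5, 6, 7, 8}); every edge is covered by a bag; and for each vertex v the set of bags containing v is connected in the bag tree. The decomposition is therefore valid. The largest bag has 2 vertices, so the width is 1.

Yes; width 1.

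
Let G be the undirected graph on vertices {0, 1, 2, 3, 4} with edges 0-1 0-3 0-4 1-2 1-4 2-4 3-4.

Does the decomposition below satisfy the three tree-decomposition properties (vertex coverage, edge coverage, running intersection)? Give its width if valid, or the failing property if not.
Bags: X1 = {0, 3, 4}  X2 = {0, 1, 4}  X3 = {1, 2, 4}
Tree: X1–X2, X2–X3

Vertex coverage: the bags together contain {0, 1, 2, 3, 4}, the full vertex set. Edge coverage: each edge of G has both endpoints in at least one bag. Running intersection: for every vertex, the bags containing it form a connected subtree. All three properties hold, so this is a valid tree decomposition of width max|bag| − 1 = 2, and hence tw(G) ≤ 2.

Yes; width 2.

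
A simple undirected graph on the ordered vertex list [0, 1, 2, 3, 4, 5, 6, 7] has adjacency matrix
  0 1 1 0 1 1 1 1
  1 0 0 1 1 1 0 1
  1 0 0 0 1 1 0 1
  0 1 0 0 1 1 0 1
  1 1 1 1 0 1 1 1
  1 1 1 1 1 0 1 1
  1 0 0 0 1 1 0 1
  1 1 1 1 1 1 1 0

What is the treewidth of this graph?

4

A width-4 tree decomposition is:
Bags: B1 = {0, 1, 4, 5, 7}  B2 = {0, 4, 5, 6, 7}  B3 = {1, 3, 4, 5, 7}  B4 = {0, 2, 4, 5, 7}
Tree: B1–B2, B1–B3, B2–B4
Every bag has size at most 5, so the width is 5 − 1 = 4 and tw(G) ≤ 4. Conversely, {0, 1, 4, 5, 7} is a clique of size 5, and the vertices of any clique must share a bag in every tree decomposition; so some bag has ≥ 5 vertices and tw(G) ≥ 4. The upper and lower bounds meet at 4, so that is the treewidth.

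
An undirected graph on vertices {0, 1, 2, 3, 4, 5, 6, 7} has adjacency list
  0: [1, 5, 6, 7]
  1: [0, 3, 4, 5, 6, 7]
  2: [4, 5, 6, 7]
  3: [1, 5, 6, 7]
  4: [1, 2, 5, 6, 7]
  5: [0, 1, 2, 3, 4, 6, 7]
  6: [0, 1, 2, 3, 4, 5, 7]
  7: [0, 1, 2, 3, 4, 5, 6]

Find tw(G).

A width-4 tree decomposition is:
Bags: B1 = {1, 4, 5, 6, 7}  B2 = {2, 4, 5, 6, 7}  B3 = {0, 1, 5, 6, 7}  B4 = {1, 3, 5, 6, 7}
Tree: B1–B2, B1–B3, B1–B4
Every bag has size at most 5, so the width is 5 − 1 = 4 and tw(G) ≤ 4. Conversely, {0, 1, 5, 6, 7} is a clique of size 5, and the vertices of any clique must share a bag in every tree decomposition; so some bag has ≥ 5 vertices and tw(G) ≥ 4. Combining the bounds, tw(G) = 4.

4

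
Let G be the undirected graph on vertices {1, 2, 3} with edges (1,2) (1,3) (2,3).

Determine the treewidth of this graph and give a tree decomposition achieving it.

Treewidth 2.
One such decomposition:
Bags: B1 = {1, 2, 3}
Tree: (single bag)

With just one bag of size 3, the width is 3 − 1 = 2, so tw(G) ≤ 2. Conversely, {1, 2, 3} is a clique of size 3, and the vertices of any clique must share a bag in every tree decomposition; so some bag has ≥ 3 vertices and tw(G) ≥ 2. The upper and lower bounds meet at 2, so that is the treewidth.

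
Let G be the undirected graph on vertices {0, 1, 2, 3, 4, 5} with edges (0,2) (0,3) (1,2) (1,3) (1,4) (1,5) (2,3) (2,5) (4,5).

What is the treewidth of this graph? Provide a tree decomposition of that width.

Treewidth 2.
One such decomposition:
Bags: B1 = {1, 2, 5}  B2 = {1, 4, 5}  B3 = {1, 2, 3}  B4 = {0, 2, 3}
Tree: B1–B2, B1–B3, B3–B4

The largest bag has 3 vertices, giving width 2; this decomposition certifies tw(G) ≤ 2. For the lower bound, the 3 vertices {0, 2, 3} are pairwise adjacent, and any tree decomposition puts a clique entirely inside one bag — forcing width ≥ 2. Hence tw(G) = 2 exactly.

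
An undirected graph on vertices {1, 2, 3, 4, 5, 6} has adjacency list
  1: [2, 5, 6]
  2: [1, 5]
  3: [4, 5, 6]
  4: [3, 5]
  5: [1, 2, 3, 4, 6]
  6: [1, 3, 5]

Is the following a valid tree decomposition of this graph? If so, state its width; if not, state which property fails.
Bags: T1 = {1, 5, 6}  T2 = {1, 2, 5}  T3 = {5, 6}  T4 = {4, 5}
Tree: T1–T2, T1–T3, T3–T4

No — vertex 3 appears in no bag.

A tree decomposition must satisfy three properties: every vertex lies in some bag; for every edge, both endpoints lie together in some bag; and for every vertex, the bags containing it form a connected subtree. Here vertex 3 appears in no bag, so the decomposition is invalid.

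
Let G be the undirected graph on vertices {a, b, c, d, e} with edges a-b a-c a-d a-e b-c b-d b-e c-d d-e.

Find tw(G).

A width-3 tree decomposition is:
Bags: B1 = {a, b, d, e}  B2 = {a, b, c, d}
Tree: B1–B2
Each bag holds 4 vertices, so the decomposition has width 3, which upper-bounds the treewidth. Conversely, {a, b, d, e} is a clique of size 4, and the vertices of any clique must share a bag in every tree decomposition; so some bag has ≥ 4 vertices and tw(G) ≥ 3. Hence tw(G) = 3 exactly.

3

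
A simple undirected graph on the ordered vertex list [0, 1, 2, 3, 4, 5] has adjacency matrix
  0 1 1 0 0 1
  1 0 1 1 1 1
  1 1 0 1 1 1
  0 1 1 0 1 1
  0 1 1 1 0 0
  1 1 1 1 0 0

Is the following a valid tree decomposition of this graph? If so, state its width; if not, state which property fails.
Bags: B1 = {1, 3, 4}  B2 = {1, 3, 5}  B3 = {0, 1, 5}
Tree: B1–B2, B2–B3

A tree decomposition must satisfy three properties: every vertex lies in some bag; for every edge, both endpoints lie together in some bag; and for every vertex, the bags containing it form a connected subtree. Here vertex 2 appears in no bag, so the decomposition is invalid.

No — vertex 2 appears in no bag.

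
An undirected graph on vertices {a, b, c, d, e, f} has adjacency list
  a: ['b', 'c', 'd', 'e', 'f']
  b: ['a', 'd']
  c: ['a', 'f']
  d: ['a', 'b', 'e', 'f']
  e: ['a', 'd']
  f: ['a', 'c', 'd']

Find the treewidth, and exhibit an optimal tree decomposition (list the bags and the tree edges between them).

Every bag has size at most 3, so the width is 3 − 1 = 2 and tw(G) ≤ 2. For the lower bound, the 3 vertices {a, d, e} are pairwise adjacent, and any tree decomposition puts a clique entirely inside one bag — forcing width ≥ 2. Combining the bounds, tw(G) = 2.

Treewidth 2.
One such decomposition:
Bags: B1 = {a, d, e}  B2 = {a, b, d}  B3 = {a, d, f}  B4 = {a, c, f}
Tree: B1–B2, B1–B3, B3–B4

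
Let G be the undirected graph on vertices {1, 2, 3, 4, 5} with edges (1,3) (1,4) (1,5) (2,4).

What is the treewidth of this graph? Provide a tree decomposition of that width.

The largest bag has 2 vertices, giving width 1; this decomposition certifies tw(G) ≤ 1. Since G has at least one edge (e.g. 1–3), it is not an edgeless graph, so tw(G) ≥ 1. Therefore the treewidth is 1.

Treewidth 1.
One such decomposition:
Bags: B1 = {1, 3}  B2 = {1, 4}  B3 = {1, 5}  B4 = {2, 4}
Tree: B1–B2, B1–B3, B2–B4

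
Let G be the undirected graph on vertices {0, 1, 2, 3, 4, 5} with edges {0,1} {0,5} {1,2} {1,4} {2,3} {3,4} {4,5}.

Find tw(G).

A width-2 tree decomposition is:
Bags: B1 = {2, 3, 4}  B2 = {1, 2, 4}  B3 = {1, 4, 5}  B4 = {0, 1, 5}
Tree: B1–B2, B2–B3, B3–B4
Every bag has size at most 3, so the width is 3 − 1 = 2 and tw(G) ≤ 2. Since 3–2–1–4–3 is a cycle in G, G is not acyclic. Forests are exactly the graphs of treewidth ≤ 1, so tw(G) ≥ 2. Combining the bounds, tw(G) = 2.

2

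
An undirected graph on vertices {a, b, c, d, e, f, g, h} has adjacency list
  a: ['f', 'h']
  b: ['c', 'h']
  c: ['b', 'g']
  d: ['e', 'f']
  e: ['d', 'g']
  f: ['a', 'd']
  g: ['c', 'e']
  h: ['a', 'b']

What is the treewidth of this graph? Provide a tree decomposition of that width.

Every bag has size at most 3, so the width is 3 − 1 = 2 and tw(G) ≤ 2. Since a–f–d–e–g–c–b–h–a is a cycle in G, G is not acyclic. Forests are exactly the graphs of treewidth ≤ 1, so tw(G) ≥ 2. Combining the bounds, tw(G) = 2.

Treewidth 2.
One such decomposition:
Bags: B1 = {a, d, f}  B2 = {a, d, e}  B3 = {a, e, g}  B4 = {a, c, g}  B5 = {a, b, c}  B6 = {a, b, h}
Tree: B1–B2, B2–B3, B3–B4, B4–B5, B5–B6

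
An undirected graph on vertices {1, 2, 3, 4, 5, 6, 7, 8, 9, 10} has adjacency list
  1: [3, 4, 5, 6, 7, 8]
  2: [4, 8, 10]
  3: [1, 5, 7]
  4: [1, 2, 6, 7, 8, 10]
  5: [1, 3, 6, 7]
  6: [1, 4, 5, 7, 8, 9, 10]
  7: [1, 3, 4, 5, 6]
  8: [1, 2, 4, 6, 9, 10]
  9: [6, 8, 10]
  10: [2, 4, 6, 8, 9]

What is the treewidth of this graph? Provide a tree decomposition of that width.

Every bag has size at most 4, so the width is 4 − 1 = 3 and tw(G) ≤ 3. Conversely, {2, 4, 8, 10} is a clique of size 4, and the vertices of any clique must share a bag in every tree decomposition; so some bag has ≥ 4 vertices and tw(G) ≥ 3. The upper and lower bounds meet at 3, so that is the treewidth.

Treewidth 3.
One such decomposition:
Bags: B1 = {1, 4, 6, 8}  B2 = {1, 4, 6, 7}  B3 = {4, 6, 8, 10}  B4 = {1, 5, 6, 7}  B5 = {2, 4, 8, 10}  B6 = {1, 3, 5, 7}  B7 = {6, 8, 9, 10}
Tree: B1–B2, B1–B3, B2–B4, B3–B5, B4–B6, B3–B7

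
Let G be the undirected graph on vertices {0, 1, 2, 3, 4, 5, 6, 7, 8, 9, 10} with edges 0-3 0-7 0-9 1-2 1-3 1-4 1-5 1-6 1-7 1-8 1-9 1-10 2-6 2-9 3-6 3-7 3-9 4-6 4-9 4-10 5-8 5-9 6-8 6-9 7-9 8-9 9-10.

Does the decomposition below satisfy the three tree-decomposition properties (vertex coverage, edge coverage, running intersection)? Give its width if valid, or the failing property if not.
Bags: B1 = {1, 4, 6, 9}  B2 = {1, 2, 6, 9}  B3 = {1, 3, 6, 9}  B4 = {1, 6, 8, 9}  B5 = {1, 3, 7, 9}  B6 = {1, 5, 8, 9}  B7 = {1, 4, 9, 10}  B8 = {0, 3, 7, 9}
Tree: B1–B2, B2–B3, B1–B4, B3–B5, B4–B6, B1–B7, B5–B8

Every vertex of G appears in some bag (union = {0, 1, 2, 3, 4, 5, 6, 7, 8, 9, 10}); every edge is covered by a bag; and for each vertex v the set of bags containing v is connected in the bag tree. The decomposition is therefore valid. The largest bag has 4 vertices, so the width is 3.

Yes; width 3.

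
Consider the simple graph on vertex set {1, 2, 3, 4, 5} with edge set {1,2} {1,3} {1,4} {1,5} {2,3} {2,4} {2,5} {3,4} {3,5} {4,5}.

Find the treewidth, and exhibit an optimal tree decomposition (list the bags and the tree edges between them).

Treewidth 4.
One such decomposition:
Bags: B1 = {1, 2, 3, 4, 5}
Tree: (single bag)

With just one bag of size 5, the width is 5 − 1 = 4, so tw(G) ≤ 4. Conversely, {1, 2, 3, 4, 5} is a clique of size 5, and the vertices of any clique must share a bag in every tree decomposition; so some bag has ≥ 5 vertices and tw(G) ≥ 4. The upper and lower bounds meet at 4, so that is the treewidth.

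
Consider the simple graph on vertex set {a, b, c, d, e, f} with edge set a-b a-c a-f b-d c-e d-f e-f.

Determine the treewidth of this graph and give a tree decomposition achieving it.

The largest bag has 3 vertices, giving width 2; this decomposition certifies tw(G) ≤ 2. For the lower bound, G contains the cycle b–d–f–a–b, so G is not a forest; only forests have treewidth ≤ 1, hence tw(G) ≥ 2. Combining the bounds, tw(G) = 2.

Treewidth 2.
One optimal decomposition is:
Bags: B1 = {a, b, d}  B2 = {a, d, f}  B3 = {a, c, f}  B4 = {c, e, f}
Tree: B1–B2, B2–B3, B3–B4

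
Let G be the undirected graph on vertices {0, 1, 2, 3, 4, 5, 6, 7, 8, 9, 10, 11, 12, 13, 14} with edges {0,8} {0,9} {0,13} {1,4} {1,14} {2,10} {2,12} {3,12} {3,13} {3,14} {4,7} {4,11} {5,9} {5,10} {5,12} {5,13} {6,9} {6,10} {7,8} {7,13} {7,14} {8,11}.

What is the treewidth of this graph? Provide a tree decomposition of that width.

Each bag holds 4 vertices, so the decomposition has width 3, which upper-bounds the treewidth. For the lower bound: the 4 vertex sets {2,6,10}, {12}, {5}, {0,3,9,13} are disjoint, each induces a connected subgraph, and every pair is joined by at least one edge of G. Contracting each set to a single vertex therefore yields K_{4} as a minor, and since treewidth is minor-monotone, tw(G) ≥ tw(K_{4}) = 3. The upper and lower bounds meet at 3, so that is the treewidth.

Treewidth 3.
Bags: B1 = {2, 6, 10, 12}  B2 = {5, 6, 10, 12}  B3 = {5, 6, 9, 12}  B4 = {3, 5, 9, 12}  B5 = {3, 5, 9, 13}  B6 = {0, 3, 9, 13}  B7 = {0, 3, 13, 14}  B8 = {0, 7, 13, 14}  B9 = {0, 7, 8, 14}  B10 = {1, 7, 8, 14}  B11 = {1, 4, 7, 8}  B12 = {1, 4, 8, 11}
Tree: B1–B2, B2–B3, B3–B4, B4–B5, B5–B6, B6–B7, B7–B8, B8–B9, B9–B10, B10–B11, B11–B12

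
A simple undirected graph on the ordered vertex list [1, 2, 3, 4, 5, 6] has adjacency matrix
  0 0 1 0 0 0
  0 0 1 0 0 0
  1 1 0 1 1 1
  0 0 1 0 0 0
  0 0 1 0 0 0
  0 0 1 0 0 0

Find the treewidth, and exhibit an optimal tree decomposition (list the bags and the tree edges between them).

Every bag has size at most 2, so the width is 2 − 1 = 1 and tw(G) ≤ 1. Any graph with an edge has treewidth ≥ 1, and G has the edge 5–3. Combining the bounds, tw(G) = 1.

Treewidth 1.
One such decomposition:
Bags: B1 = {3, 5}  B2 = {2, 3}  B3 = {3, 6}  B4 = {1, 3}  B5 = {3, 4}
Tree: B1–B2, B1–B3, B1–B4, B4–B5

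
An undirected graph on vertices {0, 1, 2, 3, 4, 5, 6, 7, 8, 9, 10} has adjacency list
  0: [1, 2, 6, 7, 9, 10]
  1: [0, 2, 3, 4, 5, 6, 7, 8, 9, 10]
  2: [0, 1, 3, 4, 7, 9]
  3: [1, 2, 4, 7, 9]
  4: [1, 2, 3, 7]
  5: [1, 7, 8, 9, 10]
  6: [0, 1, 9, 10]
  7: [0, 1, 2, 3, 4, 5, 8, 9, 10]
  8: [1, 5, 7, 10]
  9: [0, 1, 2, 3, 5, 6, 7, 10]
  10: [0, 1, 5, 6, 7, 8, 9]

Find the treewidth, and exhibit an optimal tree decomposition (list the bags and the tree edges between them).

Every bag has size at most 5, so the width is 5 − 1 = 4 and tw(G) ≤ 4. On the other hand G contains the 5-clique {0, 1, 6, 9, 10}. A clique must lie in a single bag of any decomposition, so no decomposition can have width below 4. Hence tw(G) = 4 exactly.

Treewidth 4.
Bags: B1 = {1, 5, 7, 9, 10}  B2 = {0, 1, 7, 9, 10}  B3 = {0, 1, 2, 7, 9}  B4 = {1, 2, 3, 7, 9}  B5 = {1, 2, 3, 4, 7}  B6 = {0, 1, 6, 9, 10}  B7 = {1, 5, 7, 8, 10}
Tree: B1–B2, B2–B3, B3–B4, B4–B5, B2–B6, B1–B7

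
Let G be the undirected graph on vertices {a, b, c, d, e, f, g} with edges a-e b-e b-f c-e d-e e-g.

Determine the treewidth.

A width-1 tree decomposition is:
Bags: B1 = {b, e}  B2 = {b, f}  B3 = {c, e}  B4 = {a, e}  B5 = {e, g}  B6 = {d, e}
Tree: B1–B2, B1–B3, B1–B4, B1–B5, B3–B6
Each bag holds 2 vertices, so the decomposition has width 1, which upper-bounds the treewidth. Any graph with an edge has treewidth ≥ 1, and G has the edge e–b. The upper and lower bounds meet at 1, so that is the treewidth.

1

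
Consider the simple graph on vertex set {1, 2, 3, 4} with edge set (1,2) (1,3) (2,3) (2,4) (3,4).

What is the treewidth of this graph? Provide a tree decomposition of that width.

Treewidth 2.
Bags: B1 = {2, 3, 4}  B2 = {1, 2, 3}
Tree: B1–B2

The largest bag has 3 vertices, giving width 2; this decomposition certifies tw(G) ≤ 2. For the lower bound, the 3 vertices {1, 2, 3} are pairwise adjacent, and any tree decomposition puts a clique entirely inside one bag — forcing width ≥ 2. Therefore the treewidth is 2.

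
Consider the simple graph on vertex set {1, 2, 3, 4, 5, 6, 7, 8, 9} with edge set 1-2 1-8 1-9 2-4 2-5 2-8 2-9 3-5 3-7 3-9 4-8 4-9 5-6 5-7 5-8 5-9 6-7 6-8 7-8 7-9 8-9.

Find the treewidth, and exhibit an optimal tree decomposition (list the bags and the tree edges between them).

Every bag has size at most 4, so the width is 4 − 1 = 3 and tw(G) ≤ 3. For the lower bound, the 4 vertices {1, 2, 8, 9} are pairwise adjacent, and any tree decomposition puts a clique entirely inside one bag — forcing width ≥ 3. Combining the bounds, tw(G) = 3.

Treewidth 3.
Bags: B1 = {1, 2, 8, 9}  B2 = {2, 5, 8, 9}  B3 = {2, 4, 8, 9}  B4 = {5, 7, 8, 9}  B5 = {3, 5, 7, 9}  B6 = {5, 6, 7, 8}
Tree: B1–B2, B2–B3, B2–B4, B4–B5, B4–B6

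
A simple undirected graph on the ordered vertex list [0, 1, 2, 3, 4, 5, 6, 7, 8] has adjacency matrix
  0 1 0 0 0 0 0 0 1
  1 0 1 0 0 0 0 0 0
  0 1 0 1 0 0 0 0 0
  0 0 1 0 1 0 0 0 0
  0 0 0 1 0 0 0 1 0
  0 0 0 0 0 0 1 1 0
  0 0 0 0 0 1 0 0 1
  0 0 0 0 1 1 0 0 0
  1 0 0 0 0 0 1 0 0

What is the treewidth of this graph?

A width-2 tree decomposition is:
Bags: B1 = {5, 6, 8}  B2 = {0, 5, 8}  B3 = {0, 1, 5}  B4 = {1, 2, 5}  B5 = {2, 3, 5}  B6 = {3, 4, 5}  B7 = {4, 5, 7}
Tree: B1–B2, B2–B3, B3–B4, B4–B5, B5–B6, B6–B7
Every bag has size at most 3, so the width is 3 − 1 = 2 and tw(G) ≤ 2. The edges 5–6–8–0–1–2–3–4–7–5 form a cycle, so G is not a tree and its treewidth is at least 2. Hence tw(G) = 2 exactly.

2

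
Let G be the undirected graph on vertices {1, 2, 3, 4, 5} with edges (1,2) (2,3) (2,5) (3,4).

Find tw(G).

A width-1 tree decomposition is:
Bags: B1 = {2, 3}  B2 = {3, 4}  B3 = {1, 2}  B4 = {2, 5}
Tree: B1–B2, B1–B3, B1–B4
Each bag holds 2 vertices, so the decomposition has width 1, which upper-bounds the treewidth. G has an edge, so its treewidth is at least 1. Hence tw(G) = 1 exactly.

1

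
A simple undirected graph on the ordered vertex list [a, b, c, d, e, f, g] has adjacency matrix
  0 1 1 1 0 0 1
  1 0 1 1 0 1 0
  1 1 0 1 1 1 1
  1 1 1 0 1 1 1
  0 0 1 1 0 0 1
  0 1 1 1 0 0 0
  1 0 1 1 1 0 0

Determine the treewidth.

A width-3 tree decomposition is:
Bags: B1 = {a, c, d, g}  B2 = {a, b, c, d}  B3 = {c, d, e, g}  B4 = {b, c, d, f}
Tree: B1–B2, B1–B3, B2–B4
The largest bag has 4 vertices, giving width 3; this decomposition certifies tw(G) ≤ 3. On the other hand G contains the 4-clique {c, d, e, g}. A clique must lie in a single bag of any decomposition, so no decomposition can have width below 3. Combining the bounds, tw(G) = 3.

3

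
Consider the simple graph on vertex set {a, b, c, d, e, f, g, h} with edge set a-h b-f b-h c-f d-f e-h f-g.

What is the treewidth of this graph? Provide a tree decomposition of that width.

Each bag holds 2 vertices, so the decomposition has width 1, which upper-bounds the treewidth. Since G has at least one edge (e.g. b–h), it is not an edgeless graph, so tw(G) ≥ 1. Combining the bounds, tw(G) = 1.

Treewidth 1.
Bags: B1 = {b, h}  B2 = {b, f}  B3 = {d, f}  B4 = {c, f}  B5 = {e, h}  B6 = {f, g}  B7 = {a, h}
Tree: B1–B2, B2–B3, B2–B4, B1–B5, B4–B6, B1–B7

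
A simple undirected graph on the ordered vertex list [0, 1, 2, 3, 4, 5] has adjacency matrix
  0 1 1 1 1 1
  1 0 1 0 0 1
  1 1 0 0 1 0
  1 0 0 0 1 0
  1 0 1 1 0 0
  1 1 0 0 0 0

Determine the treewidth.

A width-2 tree decomposition is:
Bags: B1 = {0, 1, 2}  B2 = {0, 2, 4}  B3 = {0, 1, 5}  B4 = {0, 3, 4}
Tree: B1–B2, B1–B3, B2–B4
Each bag holds 3 vertices, so the decomposition has width 2, which upper-bounds the treewidth. For the lower bound, the 3 vertices {0, 1, 2} are pairwise adjacent, and any tree decomposition puts a clique entirely inside one bag — forcing width ≥ 2. Combining the bounds, tw(G) = 2.

2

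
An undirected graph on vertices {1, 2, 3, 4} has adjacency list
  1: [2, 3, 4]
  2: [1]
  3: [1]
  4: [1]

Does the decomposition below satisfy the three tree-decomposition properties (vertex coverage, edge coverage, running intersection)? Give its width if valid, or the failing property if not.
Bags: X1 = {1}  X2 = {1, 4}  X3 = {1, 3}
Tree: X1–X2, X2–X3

No — vertex 2 appears in no bag.

A tree decomposition must satisfy three properties: every vertex lies in some bag; for every edge, both endpoints lie together in some bag; and for every vertex, the bags containing it form a connected subtree. Here vertex 2 appears in no bag, so the decomposition is invalid.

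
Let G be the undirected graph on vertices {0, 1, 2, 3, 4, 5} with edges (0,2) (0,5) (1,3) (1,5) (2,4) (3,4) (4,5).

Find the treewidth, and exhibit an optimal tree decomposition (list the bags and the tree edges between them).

Treewidth 2.
One such decomposition:
Bags: B1 = {0, 2, 5}  B2 = {2, 4, 5}  B3 = {1, 4, 5}  B4 = {1, 3, 4}
Tree: B1–B2, B2–B3, B3–B4

The largest bag has 3 vertices, giving width 2; this decomposition certifies tw(G) ≤ 2. Since 0–2–4–5–0 is a cycle in G, G is not acyclic. Forests are exactly the graphs of treewidth ≤ 1, so tw(G) ≥ 2. Combining the bounds, tw(G) = 2.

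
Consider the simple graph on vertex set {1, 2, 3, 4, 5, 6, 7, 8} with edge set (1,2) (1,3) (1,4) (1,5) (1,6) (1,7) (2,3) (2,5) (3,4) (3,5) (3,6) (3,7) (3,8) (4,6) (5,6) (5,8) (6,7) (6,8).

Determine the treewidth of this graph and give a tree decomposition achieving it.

Treewidth 3.
Bags: B1 = {1, 3, 6, 7}  B2 = {1, 3, 4, 6}  B3 = {1, 3, 5, 6}  B4 = {1, 2, 3, 5}  B5 = {3, 5, 6, 8}
Tree: B1–B2, B1–B3, B3–B4, B3–B5

Every bag has size at most 4, so the width is 4 − 1 = 3 and tw(G) ≤ 3. On the other hand G contains the 4-clique {3, 5, 6, 8}. A clique must lie in a single bag of any decomposition, so no decomposition can have width below 3. Combining the bounds, tw(G) = 3.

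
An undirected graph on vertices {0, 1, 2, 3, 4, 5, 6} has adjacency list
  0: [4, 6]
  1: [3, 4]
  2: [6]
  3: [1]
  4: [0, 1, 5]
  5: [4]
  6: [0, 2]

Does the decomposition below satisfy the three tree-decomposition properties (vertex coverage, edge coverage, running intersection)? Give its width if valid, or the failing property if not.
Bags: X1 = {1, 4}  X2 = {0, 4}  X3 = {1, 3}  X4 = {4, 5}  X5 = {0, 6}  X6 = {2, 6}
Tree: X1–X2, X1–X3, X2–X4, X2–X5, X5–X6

Every vertex of G appears in some bag (union = {0, 1, 2, 3, 4, 5, 6}); every edge is covered by a bag; and for each vertex v the set of bags containing v is connected in the bag tree. The decomposition is therefore valid. The largest bag has 2 vertices, so the width is 1.

Yes; width 1.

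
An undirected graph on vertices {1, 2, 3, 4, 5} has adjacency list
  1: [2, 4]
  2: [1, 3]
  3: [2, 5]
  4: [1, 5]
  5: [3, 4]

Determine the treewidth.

2

A width-2 tree decomposition is:
Bags: B1 = {2, 3, 5}  B2 = {1, 2, 5}  B3 = {1, 4, 5}
Tree: B1–B2, B2–B3
Every bag has size at most 3, so the width is 3 − 1 = 2 and tw(G) ≤ 2. The edges 5–3–2–1–4–5 form a cycle, so G is not a tree and its treewidth is at least 2. Hence tw(G) = 2 exactly.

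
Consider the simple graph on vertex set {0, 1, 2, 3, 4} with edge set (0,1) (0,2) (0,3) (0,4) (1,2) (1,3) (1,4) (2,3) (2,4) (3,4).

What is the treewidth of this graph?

4

A width-4 tree decomposition is:
Bags: B1 = {0, 1, 2, 3, 4}
Tree: (single bag)
With just one bag of size 5, the width is 5 − 1 = 4, so tw(G) ≤ 4. Conversely, {0, 1, 2, 3, 4} is a clique of size 5, and the vertices of any clique must share a bag in every tree decomposition; so some bag has ≥ 5 vertices and tw(G) ≥ 4. The upper and lower bounds meet at 4, so that is the treewidth.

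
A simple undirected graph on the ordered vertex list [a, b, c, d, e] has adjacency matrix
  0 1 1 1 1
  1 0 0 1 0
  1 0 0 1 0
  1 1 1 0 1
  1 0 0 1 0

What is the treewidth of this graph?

A width-2 tree decomposition is:
Bags: B1 = {a, b, d}  B2 = {a, d, e}  B3 = {a, c, d}
Tree: B1–B2, B1–B3
Every bag has size at most 3, so the width is 3 − 1 = 2 and tw(G) ≤ 2. Conversely, {a, d, e} is a clique of size 3, and the vertices of any clique must share a bag in every tree decomposition; so some bag has ≥ 3 vertices and tw(G) ≥ 2. Therefore the treewidth is 2.

2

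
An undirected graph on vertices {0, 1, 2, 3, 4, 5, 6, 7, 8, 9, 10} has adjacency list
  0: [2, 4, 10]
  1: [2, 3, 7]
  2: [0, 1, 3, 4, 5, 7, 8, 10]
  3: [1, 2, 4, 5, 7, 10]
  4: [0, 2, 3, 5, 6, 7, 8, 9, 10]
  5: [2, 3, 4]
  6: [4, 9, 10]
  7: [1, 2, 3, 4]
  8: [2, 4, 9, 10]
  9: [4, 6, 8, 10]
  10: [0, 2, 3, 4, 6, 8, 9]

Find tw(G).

A width-3 tree decomposition is:
Bags: B1 = {2, 4, 8, 10}  B2 = {2, 3, 4, 10}  B3 = {4, 8, 9, 10}  B4 = {4, 6, 9, 10}  B5 = {2, 3, 4, 7}  B6 = {0, 2, 4, 10}  B7 = {1, 2, 3, 7}  B8 = {2, 3, 4, 5}
Tree: B1–B2, B1–B3, B3–B4, B2–B5, B2–B6, B5–B7, B5–B8
Every bag has size at most 4, so the width is 4 − 1 = 3 and tw(G) ≤ 3. For the lower bound, the 4 vertices {1, 2, 3, 7} are pairwise adjacent, and any tree decomposition puts a clique entirely inside one bag — forcing width ≥ 3. Therefore the treewidth is 3.

3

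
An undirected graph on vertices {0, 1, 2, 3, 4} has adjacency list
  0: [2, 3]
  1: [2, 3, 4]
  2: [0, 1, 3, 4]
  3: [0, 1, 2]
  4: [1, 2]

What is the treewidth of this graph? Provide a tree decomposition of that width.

Treewidth 2.
One optimal decomposition is:
Bags: B1 = {1, 2, 3}  B2 = {1, 2, 4}  B3 = {0, 2, 3}
Tree: B1–B2, B1–B3

Every bag has size at most 3, so the width is 3 − 1 = 2 and tw(G) ≤ 2. On the other hand G contains the 3-clique {0, 2, 3}. A clique must lie in a single bag of any decomposition, so no decomposition can have width below 2. Combining the bounds, tw(G) = 2.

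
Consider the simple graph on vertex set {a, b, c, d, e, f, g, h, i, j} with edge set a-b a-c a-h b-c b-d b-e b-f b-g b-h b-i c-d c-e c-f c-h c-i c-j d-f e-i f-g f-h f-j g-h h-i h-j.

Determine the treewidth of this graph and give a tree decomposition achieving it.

The largest bag has 4 vertices, giving width 3; this decomposition certifies tw(G) ≤ 3. For the lower bound, the 4 vertices {c, f, h, j} are pairwise adjacent, and any tree decomposition puts a clique entirely inside one bag — forcing width ≥ 3. Combining the bounds, tw(G) = 3.

Treewidth 3.
One such decomposition:
Bags: B1 = {b, c, h, i}  B2 = {b, c, e, i}  B3 = {a, b, c, h}  B4 = {b, c, f, h}  B5 = {b, f, g, h}  B6 = {b, c, d, f}  B7 = {c, f, h, j}
Tree: B1–B2, B1–B3, B3–B4, B4–B5, B4–B6, B4–B7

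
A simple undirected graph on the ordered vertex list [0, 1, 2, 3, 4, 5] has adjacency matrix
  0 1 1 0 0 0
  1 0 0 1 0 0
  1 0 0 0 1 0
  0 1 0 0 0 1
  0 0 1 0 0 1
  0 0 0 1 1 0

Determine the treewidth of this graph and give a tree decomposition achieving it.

Treewidth 2.
Bags: B1 = {0, 1, 3}  B2 = {0, 2, 3}  B3 = {2, 3, 4}  B4 = {3, 4, 5}
Tree: B1–B2, B2–B3, B3–B4

The largest bag has 3 vertices, giving width 2; this decomposition certifies tw(G) ≤ 2. The edges 3–1–0–2–4–5–3 form a cycle, so G is not a tree and its treewidth is at least 2. Combining the bounds, tw(G) = 2.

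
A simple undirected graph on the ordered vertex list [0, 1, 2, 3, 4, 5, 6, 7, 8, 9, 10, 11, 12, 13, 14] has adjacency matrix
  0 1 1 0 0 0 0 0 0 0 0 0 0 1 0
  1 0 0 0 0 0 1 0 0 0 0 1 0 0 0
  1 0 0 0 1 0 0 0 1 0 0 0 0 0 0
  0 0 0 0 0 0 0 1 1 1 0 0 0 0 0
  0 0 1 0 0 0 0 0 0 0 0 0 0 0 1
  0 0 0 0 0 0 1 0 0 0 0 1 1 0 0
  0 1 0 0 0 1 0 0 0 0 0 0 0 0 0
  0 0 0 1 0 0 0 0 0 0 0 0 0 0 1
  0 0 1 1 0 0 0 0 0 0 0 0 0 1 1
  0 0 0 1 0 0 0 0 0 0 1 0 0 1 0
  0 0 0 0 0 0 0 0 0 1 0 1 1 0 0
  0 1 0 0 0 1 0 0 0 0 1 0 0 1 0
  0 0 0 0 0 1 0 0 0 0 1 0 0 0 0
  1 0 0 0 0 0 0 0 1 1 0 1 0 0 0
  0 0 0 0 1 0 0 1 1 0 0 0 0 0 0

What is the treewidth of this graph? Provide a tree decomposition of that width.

Every bag has size at most 4, so the width is 4 − 1 = 3 and tw(G) ≤ 3. For the lower bound: the 4 vertex sets {4,7,14}, {2}, {8}, {0,3,9,13} are disjoint, each induces a connected subgraph, and every pair is joined by at least one edge of G. Contracting each set to a single vertex therefore yields K_{4} as a minor, and since treewidth is minor-monotone, tw(G) ≥ tw(K_{4}) = 3. Hence tw(G) = 3 exactly.

Treewidth 3.
One optimal decomposition is:
Bags: B1 = {2, 4, 7, 14}  B2 = {2, 7, 8, 14}  B3 = {2, 3, 7, 8}  B4 = {0, 2, 3, 8}  B5 = {0, 3, 8, 13}  B6 = {0, 3, 9, 13}  B7 = {0, 1, 9, 13}  B8 = {1, 9, 11, 13}  B9 = {1, 9, 10, 11}  B10 = {1, 6, 10, 11}  B11 = {5, 6, 10, 11}  B12 = {5, 6, 10, 12}
Tree: B1–B2, B2–B3, B3–B4, B4–B5, B5–B6, B6–B7, B7–B8, B8–B9, B9–B10, B10–B11, B11–B12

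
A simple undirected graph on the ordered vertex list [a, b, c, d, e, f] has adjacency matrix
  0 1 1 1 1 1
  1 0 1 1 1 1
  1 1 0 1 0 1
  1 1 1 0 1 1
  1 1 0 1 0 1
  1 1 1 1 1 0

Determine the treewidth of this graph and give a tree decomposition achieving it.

Each bag holds 5 vertices, so the decomposition has width 4, which upper-bounds the treewidth. On the other hand G contains the 5-clique {a, b, d, e, f}. A clique must lie in a single bag of any decomposition, so no decomposition can have width below 4. Hence tw(G) = 4 exactly.

Treewidth 4.
Bags: B1 = {a, b, c, d, f}  B2 = {a, b, d, e, f}
Tree: B1–B2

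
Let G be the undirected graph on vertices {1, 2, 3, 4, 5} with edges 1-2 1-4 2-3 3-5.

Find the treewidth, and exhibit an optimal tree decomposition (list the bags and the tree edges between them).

Treewidth 1.
One optimal decomposition is:
Bags: B1 = {1, 2}  B2 = {2, 3}  B3 = {1, 4}  B4 = {3, 5}
Tree: B1–B2, B1–B3, B2–B4

Every bag has size at most 2, so the width is 2 − 1 = 1 and tw(G) ≤ 1. Any graph with an edge has treewidth ≥ 1, and G has the edge 1–2. The upper and lower bounds meet at 1, so that is the treewidth.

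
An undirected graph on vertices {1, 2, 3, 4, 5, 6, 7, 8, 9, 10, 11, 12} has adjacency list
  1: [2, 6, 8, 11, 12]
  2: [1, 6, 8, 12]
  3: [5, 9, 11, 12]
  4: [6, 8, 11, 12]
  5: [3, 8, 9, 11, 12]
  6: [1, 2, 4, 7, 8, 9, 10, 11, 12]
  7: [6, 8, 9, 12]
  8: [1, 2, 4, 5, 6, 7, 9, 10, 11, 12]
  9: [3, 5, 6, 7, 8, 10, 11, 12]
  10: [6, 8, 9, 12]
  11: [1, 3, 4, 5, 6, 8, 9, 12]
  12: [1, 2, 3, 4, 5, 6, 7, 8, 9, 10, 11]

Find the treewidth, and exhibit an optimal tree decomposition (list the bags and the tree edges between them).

Each bag holds 5 vertices, so the decomposition has width 4, which upper-bounds the treewidth. Conversely, {5, 8, 9, 11, 12} is a clique of size 5, and the vertices of any clique must share a bag in every tree decomposition; so some bag has ≥ 5 vertices and tw(G) ≥ 4. Therefore the treewidth is 4.

Treewidth 4.
One optimal decomposition is:
Bags: B1 = {6, 8, 9, 11, 12}  B2 = {1, 6, 8, 11, 12}  B3 = {5, 8, 9, 11, 12}  B4 = {4, 6, 8, 11, 12}  B5 = {6, 8, 9, 10, 12}  B6 = {1, 2, 6, 8, 12}  B7 = {6, 7, 8, 9, 12}  B8 = {3, 5, 9, 11, 12}
Tree: B1–B2, B1–B3, B1–B4, B1–B5, B2–B6, B5–B7, B3–B8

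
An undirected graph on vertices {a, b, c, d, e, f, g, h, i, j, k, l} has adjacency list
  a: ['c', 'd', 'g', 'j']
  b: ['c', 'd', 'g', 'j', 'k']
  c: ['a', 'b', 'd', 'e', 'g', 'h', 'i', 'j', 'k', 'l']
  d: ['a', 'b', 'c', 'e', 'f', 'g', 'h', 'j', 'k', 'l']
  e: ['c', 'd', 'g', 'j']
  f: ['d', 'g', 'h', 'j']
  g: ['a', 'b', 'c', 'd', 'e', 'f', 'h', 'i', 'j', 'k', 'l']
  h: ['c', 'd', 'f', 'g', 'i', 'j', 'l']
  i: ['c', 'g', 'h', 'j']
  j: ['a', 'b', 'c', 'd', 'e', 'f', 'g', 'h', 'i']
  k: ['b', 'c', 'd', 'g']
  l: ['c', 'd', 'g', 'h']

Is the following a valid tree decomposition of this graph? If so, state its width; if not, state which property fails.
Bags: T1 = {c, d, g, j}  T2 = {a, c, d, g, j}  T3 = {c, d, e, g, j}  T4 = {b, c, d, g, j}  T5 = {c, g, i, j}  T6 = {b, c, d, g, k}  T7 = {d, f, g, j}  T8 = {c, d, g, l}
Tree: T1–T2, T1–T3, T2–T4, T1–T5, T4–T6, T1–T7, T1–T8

A tree decomposition must satisfy three properties: every vertex lies in some bag; for every edge, both endpoints lie together in some bag; and for every vertex, the bags containing it form a connected subtree. Here vertex h appears in no bag, so the decomposition is invalid.

No — vertex h appears in no bag.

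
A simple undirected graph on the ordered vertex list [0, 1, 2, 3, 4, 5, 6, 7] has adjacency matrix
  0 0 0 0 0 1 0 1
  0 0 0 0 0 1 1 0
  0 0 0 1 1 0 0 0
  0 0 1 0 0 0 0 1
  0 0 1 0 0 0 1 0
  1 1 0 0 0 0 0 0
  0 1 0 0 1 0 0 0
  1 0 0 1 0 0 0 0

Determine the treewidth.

A width-2 tree decomposition is:
Bags: B1 = {1, 5, 6}  B2 = {4, 5, 6}  B3 = {2, 4, 5}  B4 = {2, 3, 5}  B5 = {3, 5, 7}  B6 = {0, 5, 7}
Tree: B1–B2, B2–B3, B3–B4, B4–B5, B5–B6
The largest bag has 3 vertices, giving width 2; this decomposition certifies tw(G) ≤ 2. Since 5–1–6–4–2–3–7–0–5 is a cycle in G, G is not acyclic. Forests are exactly the graphs of treewidth ≤ 1, so tw(G) ≥ 2. Combining the bounds, tw(G) = 2.

2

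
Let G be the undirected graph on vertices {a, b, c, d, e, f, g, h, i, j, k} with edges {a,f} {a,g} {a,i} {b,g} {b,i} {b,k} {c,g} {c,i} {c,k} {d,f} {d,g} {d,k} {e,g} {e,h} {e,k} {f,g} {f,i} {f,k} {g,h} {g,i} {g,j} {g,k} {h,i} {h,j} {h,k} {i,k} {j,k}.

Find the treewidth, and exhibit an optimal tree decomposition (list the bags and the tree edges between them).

Each bag holds 4 vertices, so the decomposition has width 3, which upper-bounds the treewidth. Conversely, {a, f, g, i} is a clique of size 4, and the vertices of any clique must share a bag in every tree decomposition; so some bag has ≥ 4 vertices and tw(G) ≥ 3. Combining the bounds, tw(G) = 3.

Treewidth 3.
One such decomposition:
Bags: B1 = {b, g, i, k}  B2 = {g, h, i, k}  B3 = {f, g, i, k}  B4 = {d, f, g, k}  B5 = {g, h, j, k}  B6 = {e, g, h, k}  B7 = {a, f, g, i}  B8 = {c, g, i, k}
Tree: B1–B2, B2–B3, B3–B4, B2–B5, B2–B6, B3–B7, B2–B8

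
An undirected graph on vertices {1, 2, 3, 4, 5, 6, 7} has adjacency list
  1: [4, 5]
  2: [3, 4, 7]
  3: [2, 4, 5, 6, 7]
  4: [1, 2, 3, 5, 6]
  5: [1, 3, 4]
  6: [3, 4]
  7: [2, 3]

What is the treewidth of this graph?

A width-2 tree decomposition is:
Bags: B1 = {2, 3, 4}  B2 = {3, 4, 5}  B3 = {3, 4, 6}  B4 = {2, 3, 7}  B5 = {1, 4, 5}
Tree: B1–B2, B2–B3, B1–B4, B2–B5
Each bag holds 3 vertices, so the decomposition has width 2, which upper-bounds the treewidth. For the lower bound, the 3 vertices {1, 4, 5} are pairwise adjacent, and any tree decomposition puts a clique entirely inside one bag — forcing width ≥ 2. Combining the bounds, tw(G) = 2.

2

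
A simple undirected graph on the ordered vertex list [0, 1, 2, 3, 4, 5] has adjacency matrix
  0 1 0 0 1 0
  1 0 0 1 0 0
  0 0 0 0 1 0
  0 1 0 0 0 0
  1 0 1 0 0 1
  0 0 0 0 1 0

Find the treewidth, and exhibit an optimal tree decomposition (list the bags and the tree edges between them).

Treewidth 1.
Bags: B1 = {0, 1}  B2 = {0, 4}  B3 = {2, 4}  B4 = {1, 3}  B5 = {4, 5}
Tree: B1–B2, B2–B3, B1–B4, B2–B5

Every bag has size at most 2, so the width is 2 − 1 = 1 and tw(G) ≤ 1. Any graph with an edge has treewidth ≥ 1, and G has the edge 1–0. Combining the bounds, tw(G) = 1.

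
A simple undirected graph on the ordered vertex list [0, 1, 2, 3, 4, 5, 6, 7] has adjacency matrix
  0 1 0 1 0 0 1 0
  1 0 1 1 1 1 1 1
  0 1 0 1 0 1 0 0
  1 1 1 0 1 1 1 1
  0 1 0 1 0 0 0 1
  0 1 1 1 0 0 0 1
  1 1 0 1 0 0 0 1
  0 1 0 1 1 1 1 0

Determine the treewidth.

A width-3 tree decomposition is:
Bags: B1 = {1, 3, 6, 7}  B2 = {0, 1, 3, 6}  B3 = {1, 3, 5, 7}  B4 = {1, 3, 4, 7}  B5 = {1, 2, 3, 5}
Tree: B1–B2, B1–B3, B3–B4, B3–B5
The largest bag has 4 vertices, giving width 3; this decomposition certifies tw(G) ≤ 3. For the lower bound, the 4 vertices {0, 1, 3, 6} are pairwise adjacent, and any tree decomposition puts a clique entirely inside one bag — forcing width ≥ 3. Therefore the treewidth is 3.

3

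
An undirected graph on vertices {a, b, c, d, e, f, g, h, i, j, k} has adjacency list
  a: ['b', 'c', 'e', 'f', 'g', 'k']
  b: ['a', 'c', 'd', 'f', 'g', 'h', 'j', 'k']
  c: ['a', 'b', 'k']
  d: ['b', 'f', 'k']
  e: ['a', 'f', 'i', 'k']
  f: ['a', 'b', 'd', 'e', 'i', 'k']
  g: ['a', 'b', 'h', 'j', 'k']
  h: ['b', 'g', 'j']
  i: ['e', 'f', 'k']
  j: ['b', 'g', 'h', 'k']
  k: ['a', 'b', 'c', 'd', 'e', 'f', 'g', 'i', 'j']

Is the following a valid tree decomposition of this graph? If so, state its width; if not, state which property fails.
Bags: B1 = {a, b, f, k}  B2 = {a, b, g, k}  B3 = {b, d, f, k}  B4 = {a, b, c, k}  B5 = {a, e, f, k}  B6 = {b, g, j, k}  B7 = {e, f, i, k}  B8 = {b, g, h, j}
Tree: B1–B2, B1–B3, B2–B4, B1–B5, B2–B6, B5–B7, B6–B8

Checking the three conditions: (i) the bags cover all of {a, b, c, d, e, f, g, h, i, j, k}; (ii) for each edge, some bag contains both endpoints; (iii) the bags containing any fixed vertex form a subtree. All hold, so the decomposition is valid with width 4 − 1 = 3.

Yes; width 3.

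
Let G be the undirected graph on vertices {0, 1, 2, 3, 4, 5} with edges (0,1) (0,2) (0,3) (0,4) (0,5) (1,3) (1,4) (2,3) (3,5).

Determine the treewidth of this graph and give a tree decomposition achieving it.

Treewidth 2.
One optimal decomposition is:
Bags: B1 = {0, 2, 3}  B2 = {0, 3, 5}  B3 = {0, 1, 3}  B4 = {0, 1, 4}
Tree: B1–B2, B1–B3, B3–B4

Every bag has size at most 3, so the width is 3 − 1 = 2 and tw(G) ≤ 2. Conversely, {0, 1, 3} is a clique of size 3, and the vertices of any clique must share a bag in every tree decomposition; so some bag has ≥ 3 vertices and tw(G) ≥ 2. Hence tw(G) = 2 exactly.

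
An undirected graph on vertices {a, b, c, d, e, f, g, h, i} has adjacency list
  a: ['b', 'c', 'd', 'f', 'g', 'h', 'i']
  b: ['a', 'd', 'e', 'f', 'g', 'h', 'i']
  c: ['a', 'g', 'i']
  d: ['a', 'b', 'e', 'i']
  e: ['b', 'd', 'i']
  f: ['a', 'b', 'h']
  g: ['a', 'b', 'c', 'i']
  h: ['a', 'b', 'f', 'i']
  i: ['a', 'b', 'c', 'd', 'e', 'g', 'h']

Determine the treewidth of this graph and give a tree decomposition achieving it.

Treewidth 3.
One optimal decomposition is:
Bags: B1 = {b, d, e, i}  B2 = {a, b, d, i}  B3 = {a, b, h, i}  B4 = {a, b, f, h}  B5 = {a, b, g, i}  B6 = {a, c, g, i}
Tree: B1–B2, B2–B3, B3–B4, B3–B5, B5–B6

The largest bag has 4 vertices, giving width 3; this decomposition certifies tw(G) ≤ 3. For the lower bound, the 4 vertices {a, c, g, i} are pairwise adjacent, and any tree decomposition puts a clique entirely inside one bag — forcing width ≥ 3. Hence tw(G) = 3 exactly.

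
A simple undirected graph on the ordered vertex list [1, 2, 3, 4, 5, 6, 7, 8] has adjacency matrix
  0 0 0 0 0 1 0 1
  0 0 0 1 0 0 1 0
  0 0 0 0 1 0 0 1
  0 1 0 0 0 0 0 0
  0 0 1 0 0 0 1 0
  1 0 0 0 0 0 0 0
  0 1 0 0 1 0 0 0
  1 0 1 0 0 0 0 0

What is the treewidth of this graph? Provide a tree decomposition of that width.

Treewidth 1.
One optimal decomposition is:
Bags: B1 = {1, 6}  B2 = {1, 8}  B3 = {3, 8}  B4 = {3, 5}  B5 = {5, 7}  B6 = {2, 7}  B7 = {2, 4}
Tree: B1–B2, B2–B3, B3–B4, B4–B5, B5–B6, B6–B7

Every bag has size at most 2, so the width is 2 − 1 = 1 and tw(G) ≤ 1. Since G has at least one edge (e.g. 6–1), it is not an edgeless graph, so tw(G) ≥ 1. The upper and lower bounds meet at 1, so that is the treewidth.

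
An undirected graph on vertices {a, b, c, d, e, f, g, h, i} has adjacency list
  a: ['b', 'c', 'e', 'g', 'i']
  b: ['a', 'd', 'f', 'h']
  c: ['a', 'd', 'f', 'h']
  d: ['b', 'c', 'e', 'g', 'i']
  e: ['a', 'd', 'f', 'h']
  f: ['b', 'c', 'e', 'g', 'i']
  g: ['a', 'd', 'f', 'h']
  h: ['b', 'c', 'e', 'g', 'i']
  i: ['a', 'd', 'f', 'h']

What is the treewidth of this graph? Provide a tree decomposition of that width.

Treewidth 4.
One such decomposition:
Bags: B1 = {a, c, d, f, h}  B2 = {a, d, f, h, i}  B3 = {a, d, f, g, h}  B4 = {a, d, e, f, h}  B5 = {a, b, d, f, h}
Tree: B1–B2, B2–B3, B3–B4, B4–B5

Each bag holds 5 vertices, so the decomposition has width 4, which upper-bounds the treewidth. For the lower bound: the 5 vertex sets {c,f}, {a,i}, {g,h}, {d}, {e} are disjoint, each induces a connected subgraph, and every pair is joined by at least one edge of G. Contracting each set to a single vertex therefore yields K_{5} as a minor, and since treewidth is minor-monotone, tw(G) ≥ tw(K_{5}) = 4. Therefore the treewidth is 4.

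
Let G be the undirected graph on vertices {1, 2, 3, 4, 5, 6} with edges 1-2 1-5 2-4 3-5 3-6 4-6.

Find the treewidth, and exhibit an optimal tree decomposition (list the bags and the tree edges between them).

Every bag has size at most 3, so the width is 3 − 1 = 2 and tw(G) ≤ 2. For the lower bound, G contains the cycle 3–6–4–2–1–5–3, so G is not a forest; only forests have treewidth ≤ 1, hence tw(G) ≥ 2. Combining the bounds, tw(G) = 2.

Treewidth 2.
Bags: B1 = {3, 4, 6}  B2 = {2, 3, 4}  B3 = {1, 2, 3}  B4 = {1, 3, 5}
Tree: B1–B2, B2–B3, B3–B4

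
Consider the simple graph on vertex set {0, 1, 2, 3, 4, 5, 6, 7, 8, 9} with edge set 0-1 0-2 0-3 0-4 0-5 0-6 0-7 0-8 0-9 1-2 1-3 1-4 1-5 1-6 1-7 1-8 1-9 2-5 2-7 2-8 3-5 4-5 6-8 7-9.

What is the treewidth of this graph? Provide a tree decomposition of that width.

Treewidth 3.
One optimal decomposition is:
Bags: B1 = {0, 1, 7, 9}  B2 = {0, 1, 2, 7}  B3 = {0, 1, 2, 8}  B4 = {0, 1, 2, 5}  B5 = {0, 1, 6, 8}  B6 = {0, 1, 4, 5}  B7 = {0, 1, 3, 5}
Tree: B1–B2, B2–B3, B2–B4, B3–B5, B4–B6, B4–B7

Each bag holds 4 vertices, so the decomposition has width 3, which upper-bounds the treewidth. Conversely, {0, 1, 2, 8} is a clique of size 4, and the vertices of any clique must share a bag in every tree decomposition; so some bag has ≥ 4 vertices and tw(G) ≥ 3. Hence tw(G) = 3 exactly.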